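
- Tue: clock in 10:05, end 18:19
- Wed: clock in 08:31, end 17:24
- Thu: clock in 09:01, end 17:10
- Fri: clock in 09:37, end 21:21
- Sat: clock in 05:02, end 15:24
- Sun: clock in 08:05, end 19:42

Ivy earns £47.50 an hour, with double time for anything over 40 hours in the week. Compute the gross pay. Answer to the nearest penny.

£3703.42

Tue: 10:05–18:19 = 8 h 14 min
Wed: 08:31–17:24 = 8 h 53 min
Thu: 09:01–17:10 = 8 h 9 min
Fri: 09:37–21:21 = 11 h 44 min
Sat: 05:02–15:24 = 10 h 22 min
Sun: 08:05–19:42 = 11 h 37 min
Total worked: 58 h 59 min = 3539 min.
Regular 40 h 0 min = 2400 min at £47.50/h; overtime 18 h 59 min = 1139 min at £95.00/h.
Pay = (2400 × £47.50 + 1139 × £95.00) ÷ 60 = £3703.42.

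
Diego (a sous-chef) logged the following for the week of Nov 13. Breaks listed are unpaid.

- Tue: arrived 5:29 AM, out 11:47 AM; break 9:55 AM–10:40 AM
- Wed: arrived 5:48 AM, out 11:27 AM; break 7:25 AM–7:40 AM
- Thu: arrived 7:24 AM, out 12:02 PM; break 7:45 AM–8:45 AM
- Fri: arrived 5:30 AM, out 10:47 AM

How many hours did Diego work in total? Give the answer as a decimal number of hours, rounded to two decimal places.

Tue: 5:29 AM–11:47 AM = 6 h 18 min; less 45 min break → 5 h 33 min
Wed: 5:48 AM–11:27 AM = 5 h 39 min; less 15 min break → 5 h 24 min
Thu: 7:24 AM–12:02 PM = 4 h 38 min; less 60 min break → 3 h 38 min
Fri: 5:30 AM–10:47 AM = 5 h 17 min
Total: 5 h 33 min + 5 h 24 min + 3 h 38 min + 5 h 17 min = 19 h 52 min.

19.87 hours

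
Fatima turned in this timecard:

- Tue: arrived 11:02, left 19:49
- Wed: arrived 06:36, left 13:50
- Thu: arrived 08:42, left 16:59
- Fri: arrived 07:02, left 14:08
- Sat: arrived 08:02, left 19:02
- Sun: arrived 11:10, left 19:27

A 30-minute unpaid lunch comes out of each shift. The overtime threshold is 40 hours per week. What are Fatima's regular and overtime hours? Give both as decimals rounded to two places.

Regular 40.00 hours, overtime 7.68 hours

Tue: 11:02–19:49 = 8 h 47 min; less 30 min break → 8 h 17 min
Wed: 06:36–13:50 = 7 h 14 min; less 30 min break → 6 h 44 min
Thu: 08:42–16:59 = 8 h 17 min; less 30 min break → 7 h 47 min
Fri: 07:02–14:08 = 7 h 6 min; less 30 min break → 6 h 36 min
Sat: 08:02–19:02 = 11 h 0 min; less 30 min break → 10 h 30 min
Sun: 11:10–19:27 = 8 h 17 min; less 30 min break → 7 h 47 min
Total worked: 47 h 41 min = 47.68 h.
Threshold 40 h → overtime 7 h 41 min, regular 40 h 0 min.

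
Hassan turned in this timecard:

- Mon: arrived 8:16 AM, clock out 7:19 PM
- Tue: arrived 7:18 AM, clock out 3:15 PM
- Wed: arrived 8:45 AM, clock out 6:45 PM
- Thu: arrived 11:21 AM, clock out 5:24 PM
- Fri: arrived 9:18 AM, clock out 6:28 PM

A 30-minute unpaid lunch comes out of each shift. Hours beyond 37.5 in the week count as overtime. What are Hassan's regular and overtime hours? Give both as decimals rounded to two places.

Mon: 8:16 AM–7:19 PM = 11 h 3 min; less 30 min break → 10 h 33 min
Tue: 7:18 AM–3:15 PM = 7 h 57 min; less 30 min break → 7 h 27 min
Wed: 8:45 AM–6:45 PM = 10 h 0 min; less 30 min break → 9 h 30 min
Thu: 11:21 AM–5:24 PM = 6 h 3 min; less 30 min break → 5 h 33 min
Fri: 9:18 AM–6:28 PM = 9 h 10 min; less 30 min break → 8 h 40 min
Total worked: 41 h 43 min = 41.72 h.
Threshold 37.5 h → overtime 4 h 13 min, regular 37 h 30 min.

Regular 37.50 hours, overtime 4.22 hours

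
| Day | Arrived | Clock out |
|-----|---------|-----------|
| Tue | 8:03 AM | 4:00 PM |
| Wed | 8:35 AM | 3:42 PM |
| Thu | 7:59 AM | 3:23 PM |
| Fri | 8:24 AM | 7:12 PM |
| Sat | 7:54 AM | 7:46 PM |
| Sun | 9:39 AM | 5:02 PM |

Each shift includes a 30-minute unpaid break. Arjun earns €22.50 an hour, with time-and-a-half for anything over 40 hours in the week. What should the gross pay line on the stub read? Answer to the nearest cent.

€1221.19

Tue: 8:03 AM–4:00 PM = 7 h 57 min; less 30 min break → 7 h 27 min
Wed: 8:35 AM–3:42 PM = 7 h 7 min; less 30 min break → 6 h 37 min
Thu: 7:59 AM–3:23 PM = 7 h 24 min; less 30 min break → 6 h 54 min
Fri: 8:24 AM–7:12 PM = 10 h 48 min; less 30 min break → 10 h 18 min
Sat: 7:54 AM–7:46 PM = 11 h 52 min; less 30 min break → 11 h 22 min
Sun: 9:39 AM–5:02 PM = 7 h 23 min; less 30 min break → 6 h 53 min
Total worked: 49 h 31 min = 2971 min.
Regular 40 h 0 min = 2400 min at €22.50/h; overtime 9 h 31 min = 571 min at €33.75/h.
Pay = (2400 × €22.50 + 571 × €33.75) ÷ 60 = €1221.19.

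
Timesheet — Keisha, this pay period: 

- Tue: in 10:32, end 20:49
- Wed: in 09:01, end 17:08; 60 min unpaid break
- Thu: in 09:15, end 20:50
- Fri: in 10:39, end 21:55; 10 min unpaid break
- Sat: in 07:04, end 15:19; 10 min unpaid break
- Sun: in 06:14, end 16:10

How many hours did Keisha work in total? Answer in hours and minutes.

Tue: 10:32–20:49 = 10 h 17 min
Wed: 09:01–17:08 = 8 h 7 min; less 60 min break → 7 h 7 min
Thu: 09:15–20:50 = 11 h 35 min
Fri: 10:39–21:55 = 11 h 16 min; less 10 min break → 11 h 6 min
Sat: 07:04–15:19 = 8 h 15 min; less 10 min break → 8 h 5 min
Sun: 06:14–16:10 = 9 h 56 min
Total: 10 h 17 min + 7 h 7 min + 11 h 35 min + 11 h 6 min + 8 h 5 min + 9 h 56 min = 58 h 6 min.

58 h 6 min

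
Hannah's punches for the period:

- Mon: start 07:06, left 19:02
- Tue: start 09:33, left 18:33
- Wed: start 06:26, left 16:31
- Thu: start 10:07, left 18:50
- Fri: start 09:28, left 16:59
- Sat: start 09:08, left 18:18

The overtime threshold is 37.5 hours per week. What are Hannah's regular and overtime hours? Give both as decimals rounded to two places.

Regular 37.50 hours, overtime 18.92 hours

Mon: 07:06–19:02 = 11 h 56 min
Tue: 09:33–18:33 = 9 h 0 min
Wed: 06:26–16:31 = 10 h 5 min
Thu: 10:07–18:50 = 8 h 43 min
Fri: 09:28–16:59 = 7 h 31 min
Sat: 09:08–18:18 = 9 h 10 min
Total worked: 56 h 25 min = 56.42 h.
Threshold 37.5 h → overtime 18 h 55 min, regular 37 h 30 min.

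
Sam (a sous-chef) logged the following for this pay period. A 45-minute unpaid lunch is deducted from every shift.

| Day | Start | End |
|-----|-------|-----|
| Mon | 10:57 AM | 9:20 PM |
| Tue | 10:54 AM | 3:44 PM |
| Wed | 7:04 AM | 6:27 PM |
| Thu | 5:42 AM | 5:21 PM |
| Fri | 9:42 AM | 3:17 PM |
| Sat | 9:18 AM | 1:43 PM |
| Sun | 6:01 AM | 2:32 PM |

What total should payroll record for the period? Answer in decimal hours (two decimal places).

Mon: 10:57 AM–9:20 PM = 10 h 23 min; less 45 min break → 9 h 38 min
Tue: 10:54 AM–3:44 PM = 4 h 50 min; less 45 min break → 4 h 5 min
Wed: 7:04 AM–6:27 PM = 11 h 23 min; less 45 min break → 10 h 38 min
Thu: 5:42 AM–5:21 PM = 11 h 39 min; less 45 min break → 10 h 54 min
Fri: 9:42 AM–3:17 PM = 5 h 35 min; less 45 min break → 4 h 50 min
Sat: 9:18 AM–1:43 PM = 4 h 25 min; less 45 min break → 3 h 40 min
Sun: 6:01 AM–2:32 PM = 8 h 31 min; less 45 min break → 7 h 46 min
Total: 9 h 38 min + 4 h 5 min + 10 h 38 min + 10 h 54 min + 4 h 50 min + 3 h 40 min + 7 h 46 min = 51 h 31 min.

51.52 hours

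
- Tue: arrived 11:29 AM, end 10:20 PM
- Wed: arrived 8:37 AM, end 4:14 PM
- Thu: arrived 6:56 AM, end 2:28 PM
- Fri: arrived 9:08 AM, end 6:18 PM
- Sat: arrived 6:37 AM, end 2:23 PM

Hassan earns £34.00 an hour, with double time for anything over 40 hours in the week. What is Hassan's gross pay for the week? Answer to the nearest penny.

£1559.47

Tue: 11:29 AM–10:20 PM = 10 h 51 min
Wed: 8:37 AM–4:14 PM = 7 h 37 min
Thu: 6:56 AM–2:28 PM = 7 h 32 min
Fri: 9:08 AM–6:18 PM = 9 h 10 min
Sat: 6:37 AM–2:23 PM = 7 h 46 min
Total worked: 42 h 56 min = 2576 min.
Regular 40 h 0 min = 2400 min at £34.00/h; overtime 2 h 56 min = 176 min at £68.00/h.
Pay = (2400 × £34.00 + 176 × £68.00) ÷ 60 = £1559.47.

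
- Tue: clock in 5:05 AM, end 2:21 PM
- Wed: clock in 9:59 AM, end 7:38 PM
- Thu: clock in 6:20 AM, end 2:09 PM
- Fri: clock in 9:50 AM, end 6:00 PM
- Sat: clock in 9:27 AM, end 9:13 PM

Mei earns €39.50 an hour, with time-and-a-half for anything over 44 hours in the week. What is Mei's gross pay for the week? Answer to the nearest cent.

€1896.00

Tue: 5:05 AM–2:21 PM = 9 h 16 min
Wed: 9:59 AM–7:38 PM = 9 h 39 min
Thu: 6:20 AM–2:09 PM = 7 h 49 min
Fri: 9:50 AM–6:00 PM = 8 h 10 min
Sat: 9:27 AM–9:13 PM = 11 h 46 min
Total worked: 46 h 40 min = 2800 min.
Regular 44 h 0 min = 2640 min at €39.50/h; overtime 2 h 40 min = 160 min at €59.25/h.
Pay = (2640 × €39.50 + 160 × €59.25) ÷ 60 = €1896.00.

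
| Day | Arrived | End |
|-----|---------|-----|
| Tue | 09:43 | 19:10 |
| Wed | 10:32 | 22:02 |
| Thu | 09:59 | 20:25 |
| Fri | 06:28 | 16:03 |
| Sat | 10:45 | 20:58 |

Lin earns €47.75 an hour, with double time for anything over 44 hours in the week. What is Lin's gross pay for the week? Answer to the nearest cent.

€2787.01

Tue: 09:43–19:10 = 9 h 27 min
Wed: 10:32–22:02 = 11 h 30 min
Thu: 09:59–20:25 = 10 h 26 min
Fri: 06:28–16:03 = 9 h 35 min
Sat: 10:45–20:58 = 10 h 13 min
Total worked: 51 h 11 min = 3071 min.
Regular 44 h 0 min = 2640 min at €47.75/h; overtime 7 h 11 min = 431 min at €95.50/h.
Pay = (2640 × €47.75 + 431 × €95.50) ÷ 60 = €2787.01.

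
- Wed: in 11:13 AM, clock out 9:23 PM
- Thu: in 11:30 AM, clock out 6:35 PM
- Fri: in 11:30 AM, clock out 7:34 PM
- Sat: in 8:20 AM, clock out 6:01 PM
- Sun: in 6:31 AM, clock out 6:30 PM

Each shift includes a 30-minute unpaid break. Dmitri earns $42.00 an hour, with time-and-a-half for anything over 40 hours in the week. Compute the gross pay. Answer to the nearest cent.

Wed: 11:13 AM–9:23 PM = 10 h 10 min; less 30 min break → 9 h 40 min
Thu: 11:30 AM–6:35 PM = 7 h 5 min; less 30 min break → 6 h 35 min
Fri: 11:30 AM–7:34 PM = 8 h 4 min; less 30 min break → 7 h 34 min
Sat: 8:20 AM–6:01 PM = 9 h 41 min; less 30 min break → 9 h 11 min
Sun: 6:31 AM–6:30 PM = 11 h 59 min; less 30 min break → 11 h 29 min
Total worked: 44 h 29 min = 2669 min.
Regular 40 h 0 min = 2400 min at $42.00/h; overtime 4 h 29 min = 269 min at $63.00/h.
Pay = (2400 × $42.00 + 269 × $63.00) ÷ 60 = $1962.45.

$1962.45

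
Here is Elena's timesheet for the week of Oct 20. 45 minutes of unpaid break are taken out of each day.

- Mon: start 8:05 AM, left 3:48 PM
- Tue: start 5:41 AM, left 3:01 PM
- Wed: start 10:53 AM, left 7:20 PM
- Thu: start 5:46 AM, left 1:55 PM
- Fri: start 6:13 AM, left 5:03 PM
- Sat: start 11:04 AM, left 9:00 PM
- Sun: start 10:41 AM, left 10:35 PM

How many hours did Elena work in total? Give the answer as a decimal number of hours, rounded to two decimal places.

61.07 hours

Mon: 8:05 AM–3:48 PM = 7 h 43 min; less 45 min break → 6 h 58 min
Tue: 5:41 AM–3:01 PM = 9 h 20 min; less 45 min break → 8 h 35 min
Wed: 10:53 AM–7:20 PM = 8 h 27 min; less 45 min break → 7 h 42 min
Thu: 5:46 AM–1:55 PM = 8 h 9 min; less 45 min break → 7 h 24 min
Fri: 6:13 AM–5:03 PM = 10 h 50 min; less 45 min break → 10 h 5 min
Sat: 11:04 AM–9:00 PM = 9 h 56 min; less 45 min break → 9 h 11 min
Sun: 10:41 AM–10:35 PM = 11 h 54 min; less 45 min break → 11 h 9 min
Total: 6 h 58 min + 8 h 35 min + 7 h 42 min + 7 h 24 min + 10 h 5 min + 9 h 11 min + 11 h 9 min = 61 h 4 min.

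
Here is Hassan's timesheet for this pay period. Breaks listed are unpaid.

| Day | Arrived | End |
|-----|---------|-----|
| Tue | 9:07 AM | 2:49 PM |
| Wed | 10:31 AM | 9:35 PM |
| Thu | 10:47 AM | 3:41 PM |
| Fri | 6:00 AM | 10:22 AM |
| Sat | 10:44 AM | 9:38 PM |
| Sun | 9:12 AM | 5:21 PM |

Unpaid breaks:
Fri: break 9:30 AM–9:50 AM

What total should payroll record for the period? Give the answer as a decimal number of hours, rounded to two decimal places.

Tue: 9:07 AM–2:49 PM = 5 h 42 min
Wed: 10:31 AM–9:35 PM = 11 h 4 min
Thu: 10:47 AM–3:41 PM = 4 h 54 min
Fri: 6:00 AM–10:22 AM = 4 h 22 min; less 20 min break → 4 h 2 min
Sat: 10:44 AM–9:38 PM = 10 h 54 min
Sun: 9:12 AM–5:21 PM = 8 h 9 min
Total: 5 h 42 min + 11 h 4 min + 4 h 54 min + 4 h 2 min + 10 h 54 min + 8 h 9 min = 44 h 45 min.

44.75 hours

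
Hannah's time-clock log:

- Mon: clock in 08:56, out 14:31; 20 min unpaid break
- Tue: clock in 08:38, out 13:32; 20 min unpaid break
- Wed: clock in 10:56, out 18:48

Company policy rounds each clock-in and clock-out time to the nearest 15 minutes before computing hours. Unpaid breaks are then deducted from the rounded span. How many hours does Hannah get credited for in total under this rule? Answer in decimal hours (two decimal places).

Mon: in 08:56→09:00, out 14:31→14:30; 5 h 30 min − 20 min = 5 h 10 min
Tue: in 08:38→08:45, out 13:32→13:30; 4 h 45 min − 20 min = 4 h 25 min
Wed: in 10:56→11:00, out 18:48→18:45; 7 h 45 min
Total credited: 17 h 20 min.

17.33 hours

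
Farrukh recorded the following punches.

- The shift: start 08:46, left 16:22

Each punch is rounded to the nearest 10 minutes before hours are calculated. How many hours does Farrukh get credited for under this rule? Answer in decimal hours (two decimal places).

The shift: in 08:46→08:50, out 16:22→16:20; 7 h 30 min

7.50 hours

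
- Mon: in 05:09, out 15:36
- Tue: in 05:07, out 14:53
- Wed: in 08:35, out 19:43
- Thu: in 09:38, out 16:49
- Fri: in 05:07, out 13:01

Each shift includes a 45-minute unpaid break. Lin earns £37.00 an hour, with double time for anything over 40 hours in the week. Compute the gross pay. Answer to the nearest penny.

£1678.57

Mon: 05:09–15:36 = 10 h 27 min; less 45 min break → 9 h 42 min
Tue: 05:07–14:53 = 9 h 46 min; less 45 min break → 9 h 1 min
Wed: 08:35–19:43 = 11 h 8 min; less 45 min break → 10 h 23 min
Thu: 09:38–16:49 = 7 h 11 min; less 45 min break → 6 h 26 min
Fri: 05:07–13:01 = 7 h 54 min; less 45 min break → 7 h 9 min
Total worked: 42 h 41 min = 2561 min.
Regular 40 h 0 min = 2400 min at £37.00/h; overtime 2 h 41 min = 161 min at £74.00/h.
Pay = (2400 × £37.00 + 161 × £74.00) ÷ 60 = £1678.57.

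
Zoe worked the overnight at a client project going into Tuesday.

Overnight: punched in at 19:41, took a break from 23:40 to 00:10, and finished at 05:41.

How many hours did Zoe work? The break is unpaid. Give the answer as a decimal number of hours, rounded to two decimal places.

Overnight: 19:41 → midnight = 4 h 19 min; midnight → 05:41 = 5 h 41 min; span 10 h 0 min; less 30 min break → 9 h 30 min

9.50 hours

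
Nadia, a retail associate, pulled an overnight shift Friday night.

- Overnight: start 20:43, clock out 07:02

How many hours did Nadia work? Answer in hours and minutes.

10 h 19 min

Overnight: 20:43 → midnight = 3 h 17 min; midnight → 07:02 = 7 h 2 min; span 10 h 19 min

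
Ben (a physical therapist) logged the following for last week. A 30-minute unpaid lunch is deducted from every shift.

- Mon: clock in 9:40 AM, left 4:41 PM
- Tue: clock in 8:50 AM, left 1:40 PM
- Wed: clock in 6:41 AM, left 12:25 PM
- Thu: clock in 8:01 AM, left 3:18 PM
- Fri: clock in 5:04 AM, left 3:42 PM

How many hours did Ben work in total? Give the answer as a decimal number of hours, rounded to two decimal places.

33.00 hours

Mon: 9:40 AM–4:41 PM = 7 h 1 min; less 30 min break → 6 h 31 min
Tue: 8:50 AM–1:40 PM = 4 h 50 min; less 30 min break → 4 h 20 min
Wed: 6:41 AM–12:25 PM = 5 h 44 min; less 30 min break → 5 h 14 min
Thu: 8:01 AM–3:18 PM = 7 h 17 min; less 30 min break → 6 h 47 min
Fri: 5:04 AM–3:42 PM = 10 h 38 min; less 30 min break → 10 h 8 min
Total: 6 h 31 min + 4 h 20 min + 5 h 14 min + 6 h 47 min + 10 h 8 min = 33 h 0 min.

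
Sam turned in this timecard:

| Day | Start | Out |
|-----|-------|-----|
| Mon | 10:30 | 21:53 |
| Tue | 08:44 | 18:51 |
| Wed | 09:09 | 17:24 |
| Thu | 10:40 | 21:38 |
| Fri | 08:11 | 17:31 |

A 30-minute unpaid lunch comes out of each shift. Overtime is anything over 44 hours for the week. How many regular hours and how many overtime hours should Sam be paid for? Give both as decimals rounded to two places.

Mon: 10:30–21:53 = 11 h 23 min; less 30 min break → 10 h 53 min
Tue: 08:44–18:51 = 10 h 7 min; less 30 min break → 9 h 37 min
Wed: 09:09–17:24 = 8 h 15 min; less 30 min break → 7 h 45 min
Thu: 10:40–21:38 = 10 h 58 min; less 30 min break → 10 h 28 min
Fri: 08:11–17:31 = 9 h 20 min; less 30 min break → 8 h 50 min
Total worked: 47 h 33 min = 47.55 h.
Threshold 44 h → overtime 3 h 33 min, regular 44 h 0 min.

Regular 44.00 hours, overtime 3.55 hours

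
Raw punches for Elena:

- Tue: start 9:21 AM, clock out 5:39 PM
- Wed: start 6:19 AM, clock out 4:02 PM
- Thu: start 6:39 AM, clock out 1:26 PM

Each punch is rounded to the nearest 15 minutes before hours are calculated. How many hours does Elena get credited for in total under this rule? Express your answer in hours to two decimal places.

Tue: in 9:21 AM→9:15 AM, out 5:39 PM→5:45 PM; 8 h 30 min
Wed: in 6:19 AM→6:15 AM, out 4:02 PM→4:00 PM; 9 h 45 min
Thu: in 6:39 AM→6:45 AM, out 1:26 PM→1:30 PM; 6 h 45 min
Total credited: 25 h 0 min.

25.00 hours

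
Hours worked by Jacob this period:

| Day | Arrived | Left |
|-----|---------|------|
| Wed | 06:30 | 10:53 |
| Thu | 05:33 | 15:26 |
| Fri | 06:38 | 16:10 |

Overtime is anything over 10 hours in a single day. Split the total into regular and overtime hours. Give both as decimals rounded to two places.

Regular 23.80 hours, overtime 0.00 hours

Wed: 06:30–10:53 = 4 h 23 min
Thu: 05:33–15:26 = 9 h 53 min
Fri: 06:38–16:10 = 9 h 32 min
Wed reg 4 h 23 min / OT 0 h 0 min; Thu reg 9 h 53 min / OT 0 h 0 min; Fri reg 9 h 32 min / OT 0 h 0 min.
Totals: regular 23 h 48 min, overtime 0 h 0 min.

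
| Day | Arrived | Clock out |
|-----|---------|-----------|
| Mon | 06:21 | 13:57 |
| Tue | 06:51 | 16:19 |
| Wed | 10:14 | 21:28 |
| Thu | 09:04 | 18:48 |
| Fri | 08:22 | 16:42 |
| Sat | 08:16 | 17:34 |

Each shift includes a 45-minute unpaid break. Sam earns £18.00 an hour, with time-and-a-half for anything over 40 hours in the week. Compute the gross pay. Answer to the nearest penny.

Mon: 06:21–13:57 = 7 h 36 min; less 45 min break → 6 h 51 min
Tue: 06:51–16:19 = 9 h 28 min; less 45 min break → 8 h 43 min
Wed: 10:14–21:28 = 11 h 14 min; less 45 min break → 10 h 29 min
Thu: 09:04–18:48 = 9 h 44 min; less 45 min break → 8 h 59 min
Fri: 08:22–16:42 = 8 h 20 min; less 45 min break → 7 h 35 min
Sat: 08:16–17:34 = 9 h 18 min; less 45 min break → 8 h 33 min
Total worked: 51 h 10 min = 3070 min.
Regular 40 h 0 min = 2400 min at £18.00/h; overtime 11 h 10 min = 670 min at £27.00/h.
Pay = (2400 × £18.00 + 670 × £27.00) ÷ 60 = £1021.50.

£1021.50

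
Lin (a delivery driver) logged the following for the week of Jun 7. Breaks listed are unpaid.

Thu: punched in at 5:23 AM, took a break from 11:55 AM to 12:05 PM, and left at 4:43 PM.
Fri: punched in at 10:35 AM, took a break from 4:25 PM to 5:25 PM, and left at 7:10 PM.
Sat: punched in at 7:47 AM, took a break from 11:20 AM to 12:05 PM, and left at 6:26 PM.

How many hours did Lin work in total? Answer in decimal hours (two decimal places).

Thu: 5:23 AM–4:43 PM = 11 h 20 min; less 10 min break → 11 h 10 min
Fri: 10:35 AM–7:10 PM = 8 h 35 min; less 60 min break → 7 h 35 min
Sat: 7:47 AM–6:26 PM = 10 h 39 min; less 45 min break → 9 h 54 min
Total: 11 h 10 min + 7 h 35 min + 9 h 54 min = 28 h 39 min.

28.65 hours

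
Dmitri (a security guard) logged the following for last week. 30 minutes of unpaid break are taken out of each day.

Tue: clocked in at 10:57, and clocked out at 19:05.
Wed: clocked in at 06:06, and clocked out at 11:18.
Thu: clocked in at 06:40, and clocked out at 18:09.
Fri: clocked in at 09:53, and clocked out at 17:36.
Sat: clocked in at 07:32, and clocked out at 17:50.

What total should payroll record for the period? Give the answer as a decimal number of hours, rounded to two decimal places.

Tue: 10:57–19:05 = 8 h 8 min; less 30 min break → 7 h 38 min
Wed: 06:06–11:18 = 5 h 12 min; less 30 min break → 4 h 42 min
Thu: 06:40–18:09 = 11 h 29 min; less 30 min break → 10 h 59 min
Fri: 09:53–17:36 = 7 h 43 min; less 30 min break → 7 h 13 min
Sat: 07:32–17:50 = 10 h 18 min; less 30 min break → 9 h 48 min
Total: 7 h 38 min + 4 h 42 min + 10 h 59 min + 7 h 13 min + 9 h 48 min = 40 h 20 min.

40.33 hours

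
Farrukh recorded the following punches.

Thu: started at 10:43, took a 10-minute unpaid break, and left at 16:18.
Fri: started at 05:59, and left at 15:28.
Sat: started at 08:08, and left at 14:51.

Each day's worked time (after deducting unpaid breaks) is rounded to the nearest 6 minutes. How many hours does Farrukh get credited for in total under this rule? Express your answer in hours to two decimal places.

Thu: 10:43–16:18 = 5 h 35 min − 10 min = 5 h 25 min → rounds to 5 h 24 min
Fri: 05:59–15:28 = 9 h 29 min → rounds to 9 h 30 min
Sat: 08:08–14:51 = 6 h 43 min → rounds to 6 h 42 min
Total credited: 21 h 36 min.

21.60 hours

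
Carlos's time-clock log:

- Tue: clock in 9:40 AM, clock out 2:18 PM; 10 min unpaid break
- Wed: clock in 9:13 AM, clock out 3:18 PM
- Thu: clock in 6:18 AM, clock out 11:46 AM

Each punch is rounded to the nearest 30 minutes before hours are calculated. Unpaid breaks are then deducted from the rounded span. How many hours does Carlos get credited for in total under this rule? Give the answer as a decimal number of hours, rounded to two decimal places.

16.83 hours

Tue: in 9:40 AM→9:30 AM, out 2:18 PM→2:30 PM; 5 h 0 min − 10 min = 4 h 50 min
Wed: in 9:13 AM→9:00 AM, out 3:18 PM→3:30 PM; 6 h 30 min
Thu: in 6:18 AM→6:30 AM, out 11:46 AM→12:00 PM; 5 h 30 min
Total credited: 16 h 50 min.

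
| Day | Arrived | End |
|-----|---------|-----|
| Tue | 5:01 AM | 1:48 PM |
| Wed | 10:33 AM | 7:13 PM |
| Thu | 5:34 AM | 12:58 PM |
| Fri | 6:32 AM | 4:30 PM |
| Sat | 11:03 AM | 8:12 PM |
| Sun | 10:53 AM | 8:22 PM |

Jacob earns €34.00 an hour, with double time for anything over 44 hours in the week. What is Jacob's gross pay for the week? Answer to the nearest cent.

€2138.60

Tue: 5:01 AM–1:48 PM = 8 h 47 min
Wed: 10:33 AM–7:13 PM = 8 h 40 min
Thu: 5:34 AM–12:58 PM = 7 h 24 min
Fri: 6:32 AM–4:30 PM = 9 h 58 min
Sat: 11:03 AM–8:12 PM = 9 h 9 min
Sun: 10:53 AM–8:22 PM = 9 h 29 min
Total worked: 53 h 27 min = 3207 min.
Regular 44 h 0 min = 2640 min at €34.00/h; overtime 9 h 27 min = 567 min at €68.00/h.
Pay = (2640 × €34.00 + 567 × €68.00) ÷ 60 = €2138.60.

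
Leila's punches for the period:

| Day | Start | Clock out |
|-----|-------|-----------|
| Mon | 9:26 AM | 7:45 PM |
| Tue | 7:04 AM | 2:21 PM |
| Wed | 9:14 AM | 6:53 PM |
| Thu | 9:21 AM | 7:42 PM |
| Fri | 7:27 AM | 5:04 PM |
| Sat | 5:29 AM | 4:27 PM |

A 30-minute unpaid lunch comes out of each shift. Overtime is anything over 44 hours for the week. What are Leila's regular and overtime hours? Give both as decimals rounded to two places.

Mon: 9:26 AM–7:45 PM = 10 h 19 min; less 30 min break → 9 h 49 min
Tue: 7:04 AM–2:21 PM = 7 h 17 min; less 30 min break → 6 h 47 min
Wed: 9:14 AM–6:53 PM = 9 h 39 min; less 30 min break → 9 h 9 min
Thu: 9:21 AM–7:42 PM = 10 h 21 min; less 30 min break → 9 h 51 min
Fri: 7:27 AM–5:04 PM = 9 h 37 min; less 30 min break → 9 h 7 min
Sat: 5:29 AM–4:27 PM = 10 h 58 min; less 30 min break → 10 h 28 min
Total worked: 55 h 11 min = 55.18 h.
Threshold 44 h → overtime 11 h 11 min, regular 44 h 0 min.

Regular 44.00 hours, overtime 11.18 hours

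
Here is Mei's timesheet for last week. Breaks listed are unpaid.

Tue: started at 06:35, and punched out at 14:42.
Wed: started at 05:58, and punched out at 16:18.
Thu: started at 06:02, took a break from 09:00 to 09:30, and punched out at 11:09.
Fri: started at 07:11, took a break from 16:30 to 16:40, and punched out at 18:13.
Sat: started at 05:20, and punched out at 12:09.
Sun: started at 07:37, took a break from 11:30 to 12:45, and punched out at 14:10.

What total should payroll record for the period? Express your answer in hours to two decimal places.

Tue: 06:35–14:42 = 8 h 7 min
Wed: 05:58–16:18 = 10 h 20 min
Thu: 06:02–11:09 = 5 h 7 min; less 30 min break → 4 h 37 min
Fri: 07:11–18:13 = 11 h 2 min; less 10 min break → 10 h 52 min
Sat: 05:20–12:09 = 6 h 49 min
Sun: 07:37–14:10 = 6 h 33 min; less 75 min break → 5 h 18 min
Total: 8 h 7 min + 10 h 20 min + 4 h 37 min + 10 h 52 min + 6 h 49 min + 5 h 18 min = 46 h 3 min.

46.05 hours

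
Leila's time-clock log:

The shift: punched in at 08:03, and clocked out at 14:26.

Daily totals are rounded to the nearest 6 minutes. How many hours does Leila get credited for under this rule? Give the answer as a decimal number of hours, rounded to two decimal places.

6.40 hours

The shift: 08:03–14:26 = 6 h 23 min → rounds to 6 h 24 min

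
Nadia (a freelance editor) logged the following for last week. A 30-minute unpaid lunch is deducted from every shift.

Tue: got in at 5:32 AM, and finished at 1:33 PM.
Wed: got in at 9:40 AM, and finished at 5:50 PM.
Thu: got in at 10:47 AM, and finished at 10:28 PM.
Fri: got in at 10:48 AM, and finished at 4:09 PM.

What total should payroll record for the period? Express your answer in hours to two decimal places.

Tue: 5:32 AM–1:33 PM = 8 h 1 min; less 30 min break → 7 h 31 min
Wed: 9:40 AM–5:50 PM = 8 h 10 min; less 30 min break → 7 h 40 min
Thu: 10:47 AM–10:28 PM = 11 h 41 min; less 30 min break → 11 h 11 min
Fri: 10:48 AM–4:09 PM = 5 h 21 min; less 30 min break → 4 h 51 min
Total: 7 h 31 min + 7 h 40 min + 11 h 11 min + 4 h 51 min = 31 h 13 min.

31.22 hours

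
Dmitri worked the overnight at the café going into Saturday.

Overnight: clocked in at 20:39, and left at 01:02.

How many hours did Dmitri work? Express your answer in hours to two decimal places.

Overnight: 20:39 → midnight = 3 h 21 min; midnight → 01:02 = 1 h 2 min; span 4 h 23 min

4.38 hours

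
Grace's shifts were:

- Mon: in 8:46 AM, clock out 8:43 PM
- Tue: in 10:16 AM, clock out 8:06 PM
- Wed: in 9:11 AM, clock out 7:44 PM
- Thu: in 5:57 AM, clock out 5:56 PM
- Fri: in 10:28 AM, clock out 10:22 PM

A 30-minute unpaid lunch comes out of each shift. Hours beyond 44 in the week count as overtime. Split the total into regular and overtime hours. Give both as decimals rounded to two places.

Mon: 8:46 AM–8:43 PM = 11 h 57 min; less 30 min break → 11 h 27 min
Tue: 10:16 AM–8:06 PM = 9 h 50 min; less 30 min break → 9 h 20 min
Wed: 9:11 AM–7:44 PM = 10 h 33 min; less 30 min break → 10 h 3 min
Thu: 5:57 AM–5:56 PM = 11 h 59 min; less 30 min break → 11 h 29 min
Fri: 10:28 AM–10:22 PM = 11 h 54 min; less 30 min break → 11 h 24 min
Total worked: 53 h 43 min = 53.72 h.
Threshold 44 h → overtime 9 h 43 min, regular 44 h 0 min.

Regular 44.00 hours, overtime 9.72 hours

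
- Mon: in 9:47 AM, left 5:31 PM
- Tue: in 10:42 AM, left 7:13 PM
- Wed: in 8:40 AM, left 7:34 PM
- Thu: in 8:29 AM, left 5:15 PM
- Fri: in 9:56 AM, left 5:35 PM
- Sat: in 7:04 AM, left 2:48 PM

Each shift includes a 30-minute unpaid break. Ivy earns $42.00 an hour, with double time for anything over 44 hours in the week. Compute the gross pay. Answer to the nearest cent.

$2209.20

Mon: 9:47 AM–5:31 PM = 7 h 44 min; less 30 min break → 7 h 14 min
Tue: 10:42 AM–7:13 PM = 8 h 31 min; less 30 min break → 8 h 1 min
Wed: 8:40 AM–7:34 PM = 10 h 54 min; less 30 min break → 10 h 24 min
Thu: 8:29 AM–5:15 PM = 8 h 46 min; less 30 min break → 8 h 16 min
Fri: 9:56 AM–5:35 PM = 7 h 39 min; less 30 min break → 7 h 9 min
Sat: 7:04 AM–2:48 PM = 7 h 44 min; less 30 min break → 7 h 14 min
Total worked: 48 h 18 min = 2898 min.
Regular 44 h 0 min = 2640 min at $42.00/h; overtime 4 h 18 min = 258 min at $84.00/h.
Pay = (2640 × $42.00 + 258 × $84.00) ÷ 60 = $2209.20.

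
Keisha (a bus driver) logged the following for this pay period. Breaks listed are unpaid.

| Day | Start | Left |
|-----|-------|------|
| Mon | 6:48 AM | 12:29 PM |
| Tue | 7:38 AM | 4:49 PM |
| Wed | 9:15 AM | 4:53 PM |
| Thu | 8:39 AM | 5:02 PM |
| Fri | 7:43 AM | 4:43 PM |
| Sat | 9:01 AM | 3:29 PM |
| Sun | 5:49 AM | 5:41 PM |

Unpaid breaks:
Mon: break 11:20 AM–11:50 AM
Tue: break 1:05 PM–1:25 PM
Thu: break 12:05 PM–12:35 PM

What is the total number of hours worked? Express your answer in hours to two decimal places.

56.88 hours

Mon: 6:48 AM–12:29 PM = 5 h 41 min; less 30 min break → 5 h 11 min
Tue: 7:38 AM–4:49 PM = 9 h 11 min; less 20 min break → 8 h 51 min
Wed: 9:15 AM–4:53 PM = 7 h 38 min
Thu: 8:39 AM–5:02 PM = 8 h 23 min; less 30 min break → 7 h 53 min
Fri: 7:43 AM–4:43 PM = 9 h 0 min
Sat: 9:01 AM–3:29 PM = 6 h 28 min
Sun: 5:49 AM–5:41 PM = 11 h 52 min
Total: 5 h 11 min + 8 h 51 min + 7 h 38 min + 7 h 53 min + 9 h 0 min + 6 h 28 min + 11 h 52 min = 56 h 53 min.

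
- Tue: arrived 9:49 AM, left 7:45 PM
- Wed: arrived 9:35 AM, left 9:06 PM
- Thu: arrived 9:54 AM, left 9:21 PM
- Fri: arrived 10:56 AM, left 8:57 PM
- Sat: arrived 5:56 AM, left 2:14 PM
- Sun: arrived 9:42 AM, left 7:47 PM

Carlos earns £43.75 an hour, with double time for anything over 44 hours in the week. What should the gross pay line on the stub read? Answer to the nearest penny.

Tue: 9:49 AM–7:45 PM = 9 h 56 min
Wed: 9:35 AM–9:06 PM = 11 h 31 min
Thu: 9:54 AM–9:21 PM = 11 h 27 min
Fri: 10:56 AM–8:57 PM = 10 h 1 min
Sat: 5:56 AM–2:14 PM = 8 h 18 min
Sun: 9:42 AM–7:47 PM = 10 h 5 min
Total worked: 61 h 18 min = 3678 min.
Regular 44 h 0 min = 2640 min at £43.75/h; overtime 17 h 18 min = 1038 min at £87.50/h.
Pay = (2640 × £43.75 + 1038 × £87.50) ÷ 60 = £3438.75.

£3438.75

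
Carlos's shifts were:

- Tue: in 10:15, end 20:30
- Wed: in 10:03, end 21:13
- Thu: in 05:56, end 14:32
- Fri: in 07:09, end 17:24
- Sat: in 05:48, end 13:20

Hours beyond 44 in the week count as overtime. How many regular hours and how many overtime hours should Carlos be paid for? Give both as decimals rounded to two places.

Tue: 10:15–20:30 = 10 h 15 min
Wed: 10:03–21:13 = 11 h 10 min
Thu: 05:56–14:32 = 8 h 36 min
Fri: 07:09–17:24 = 10 h 15 min
Sat: 05:48–13:20 = 7 h 32 min
Total worked: 47 h 48 min = 47.80 h.
Threshold 44 h → overtime 3 h 48 min, regular 44 h 0 min.

Regular 44.00 hours, overtime 3.80 hours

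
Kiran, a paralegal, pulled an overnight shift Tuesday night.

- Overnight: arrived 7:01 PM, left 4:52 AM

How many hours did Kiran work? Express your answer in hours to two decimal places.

Overnight: 7:01 PM → midnight = 4 h 59 min; midnight → 4:52 AM = 4 h 52 min; span 9 h 51 min

9.85 hours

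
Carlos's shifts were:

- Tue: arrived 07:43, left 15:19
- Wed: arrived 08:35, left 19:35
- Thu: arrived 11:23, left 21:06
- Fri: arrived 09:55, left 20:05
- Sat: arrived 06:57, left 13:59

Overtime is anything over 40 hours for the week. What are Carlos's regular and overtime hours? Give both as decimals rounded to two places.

Tue: 07:43–15:19 = 7 h 36 min
Wed: 08:35–19:35 = 11 h 0 min
Thu: 11:23–21:06 = 9 h 43 min
Fri: 09:55–20:05 = 10 h 10 min
Sat: 06:57–13:59 = 7 h 2 min
Total worked: 45 h 31 min = 45.52 h.
Threshold 40 h → overtime 5 h 31 min, regular 40 h 0 min.

Regular 40.00 hours, overtime 5.52 hours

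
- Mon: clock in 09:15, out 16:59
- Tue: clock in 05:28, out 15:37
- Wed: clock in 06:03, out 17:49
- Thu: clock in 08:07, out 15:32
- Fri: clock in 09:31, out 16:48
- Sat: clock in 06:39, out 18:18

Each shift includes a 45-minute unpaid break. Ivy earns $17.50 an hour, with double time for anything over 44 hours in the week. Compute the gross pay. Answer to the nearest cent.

$1032.50

Mon: 09:15–16:59 = 7 h 44 min; less 45 min break → 6 h 59 min
Tue: 05:28–15:37 = 10 h 9 min; less 45 min break → 9 h 24 min
Wed: 06:03–17:49 = 11 h 46 min; less 45 min break → 11 h 1 min
Thu: 08:07–15:32 = 7 h 25 min; less 45 min break → 6 h 40 min
Fri: 09:31–16:48 = 7 h 17 min; less 45 min break → 6 h 32 min
Sat: 06:39–18:18 = 11 h 39 min; less 45 min break → 10 h 54 min
Total worked: 51 h 30 min = 3090 min.
Regular 44 h 0 min = 2640 min at $17.50/h; overtime 7 h 30 min = 450 min at $35.00/h.
Pay = (2640 × $17.50 + 450 × $35.00) ÷ 60 = $1032.50.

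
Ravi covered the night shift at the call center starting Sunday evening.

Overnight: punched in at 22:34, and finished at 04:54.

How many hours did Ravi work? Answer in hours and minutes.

Overnight: 22:34 → midnight = 1 h 26 min; midnight → 04:54 = 4 h 54 min; span 6 h 20 min

6 h 20 min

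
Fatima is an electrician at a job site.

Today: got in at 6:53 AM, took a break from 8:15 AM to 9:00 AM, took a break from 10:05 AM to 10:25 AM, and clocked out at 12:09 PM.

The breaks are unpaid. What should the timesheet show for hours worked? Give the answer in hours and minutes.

Today: 6:53 AM–12:09 PM = 5 h 16 min; less 65 min break → 4 h 11 min

4 h 11 min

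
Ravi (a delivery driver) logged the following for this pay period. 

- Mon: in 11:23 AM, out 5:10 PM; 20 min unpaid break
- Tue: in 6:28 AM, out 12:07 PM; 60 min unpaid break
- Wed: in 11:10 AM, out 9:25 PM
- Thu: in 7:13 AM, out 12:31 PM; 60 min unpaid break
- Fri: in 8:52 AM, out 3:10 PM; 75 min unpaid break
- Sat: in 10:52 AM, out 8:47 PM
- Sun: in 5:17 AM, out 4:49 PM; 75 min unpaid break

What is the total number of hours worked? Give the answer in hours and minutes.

49 h 54 min

Mon: 11:23 AM–5:10 PM = 5 h 47 min; less 20 min break → 5 h 27 min
Tue: 6:28 AM–12:07 PM = 5 h 39 min; less 60 min break → 4 h 39 min
Wed: 11:10 AM–9:25 PM = 10 h 15 min
Thu: 7:13 AM–12:31 PM = 5 h 18 min; less 60 min break → 4 h 18 min
Fri: 8:52 AM–3:10 PM = 6 h 18 min; less 75 min break → 5 h 3 min
Sat: 10:52 AM–8:47 PM = 9 h 55 min
Sun: 5:17 AM–4:49 PM = 11 h 32 min; less 75 min break → 10 h 17 min
Total: 5 h 27 min + 4 h 39 min + 10 h 15 min + 4 h 18 min + 5 h 3 min + 9 h 55 min + 10 h 17 min = 49 h 54 min.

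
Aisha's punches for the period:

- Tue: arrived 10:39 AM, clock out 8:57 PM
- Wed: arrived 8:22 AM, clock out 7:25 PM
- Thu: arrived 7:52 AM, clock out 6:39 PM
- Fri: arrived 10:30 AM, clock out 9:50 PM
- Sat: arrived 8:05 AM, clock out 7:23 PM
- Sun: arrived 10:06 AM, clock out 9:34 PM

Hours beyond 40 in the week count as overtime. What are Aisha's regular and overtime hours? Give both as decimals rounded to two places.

Tue: 10:39 AM–8:57 PM = 10 h 18 min
Wed: 8:22 AM–7:25 PM = 11 h 3 min
Thu: 7:52 AM–6:39 PM = 10 h 47 min
Fri: 10:30 AM–9:50 PM = 11 h 20 min
Sat: 8:05 AM–7:23 PM = 11 h 18 min
Sun: 10:06 AM–9:34 PM = 11 h 28 min
Total worked: 66 h 14 min = 66.23 h.
Threshold 40 h → overtime 26 h 14 min, regular 40 h 0 min.

Regular 40.00 hours, overtime 26.23 hours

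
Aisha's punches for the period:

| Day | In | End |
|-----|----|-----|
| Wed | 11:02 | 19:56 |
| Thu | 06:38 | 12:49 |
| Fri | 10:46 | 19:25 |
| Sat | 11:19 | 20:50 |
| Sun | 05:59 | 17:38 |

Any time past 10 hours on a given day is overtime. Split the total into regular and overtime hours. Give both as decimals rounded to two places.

Wed: 11:02–19:56 = 8 h 54 min
Thu: 06:38–12:49 = 6 h 11 min
Fri: 10:46–19:25 = 8 h 39 min
Sat: 11:19–20:50 = 9 h 31 min
Sun: 05:59–17:38 = 11 h 39 min
Wed reg 8 h 54 min / OT 0 h 0 min; Thu reg 6 h 11 min / OT 0 h 0 min; Fri reg 8 h 39 min / OT 0 h 0 min; Sat reg 9 h 31 min / OT 0 h 0 min; Sun reg 10 h 0 min / OT 1 h 39 min.
Totals: regular 43 h 15 min, overtime 1 h 39 min.

Regular 43.25 hours, overtime 1.65 hours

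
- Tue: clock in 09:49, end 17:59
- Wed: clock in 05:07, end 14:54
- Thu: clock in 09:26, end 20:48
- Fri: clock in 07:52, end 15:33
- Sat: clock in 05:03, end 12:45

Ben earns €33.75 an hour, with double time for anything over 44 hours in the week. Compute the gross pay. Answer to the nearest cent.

Tue: 09:49–17:59 = 8 h 10 min
Wed: 05:07–14:54 = 9 h 47 min
Thu: 09:26–20:48 = 11 h 22 min
Fri: 07:52–15:33 = 7 h 41 min
Sat: 05:03–12:45 = 7 h 42 min
Total worked: 44 h 42 min = 2682 min.
Regular 44 h 0 min = 2640 min at €33.75/h; overtime 0 h 42 min = 42 min at €67.50/h.
Pay = (2640 × €33.75 + 42 × €67.50) ÷ 60 = €1532.25.

€1532.25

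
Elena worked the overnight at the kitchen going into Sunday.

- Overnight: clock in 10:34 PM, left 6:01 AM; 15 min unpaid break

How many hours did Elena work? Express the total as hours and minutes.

Overnight: 10:34 PM → midnight = 1 h 26 min; midnight → 6:01 AM = 6 h 1 min; span 7 h 27 min; less 15 min break → 7 h 12 min

7 h 12 min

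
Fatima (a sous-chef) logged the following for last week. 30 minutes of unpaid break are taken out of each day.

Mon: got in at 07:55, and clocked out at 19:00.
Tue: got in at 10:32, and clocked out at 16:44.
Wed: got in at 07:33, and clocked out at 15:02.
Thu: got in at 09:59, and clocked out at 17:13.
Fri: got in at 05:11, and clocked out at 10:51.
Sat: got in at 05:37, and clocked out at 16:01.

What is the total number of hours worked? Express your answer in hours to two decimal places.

Mon: 07:55–19:00 = 11 h 5 min; less 30 min break → 10 h 35 min
Tue: 10:32–16:44 = 6 h 12 min; less 30 min break → 5 h 42 min
Wed: 07:33–15:02 = 7 h 29 min; less 30 min break → 6 h 59 min
Thu: 09:59–17:13 = 7 h 14 min; less 30 min break → 6 h 44 min
Fri: 05:11–10:51 = 5 h 40 min; less 30 min break → 5 h 10 min
Sat: 05:37–16:01 = 10 h 24 min; less 30 min break → 9 h 54 min
Total: 10 h 35 min + 5 h 42 min + 6 h 59 min + 6 h 44 min + 5 h 10 min + 9 h 54 min = 45 h 4 min.

45.07 hours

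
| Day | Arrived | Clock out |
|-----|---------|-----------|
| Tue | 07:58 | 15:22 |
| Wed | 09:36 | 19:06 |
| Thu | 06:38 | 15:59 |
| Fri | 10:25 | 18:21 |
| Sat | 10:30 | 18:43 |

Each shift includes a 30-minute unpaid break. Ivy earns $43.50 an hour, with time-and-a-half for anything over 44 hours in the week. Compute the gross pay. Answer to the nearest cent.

$1735.65

Tue: 07:58–15:22 = 7 h 24 min; less 30 min break → 6 h 54 min
Wed: 09:36–19:06 = 9 h 30 min; less 30 min break → 9 h 0 min
Thu: 06:38–15:59 = 9 h 21 min; less 30 min break → 8 h 51 min
Fri: 10:25–18:21 = 7 h 56 min; less 30 min break → 7 h 26 min
Sat: 10:30–18:43 = 8 h 13 min; less 30 min break → 7 h 43 min
Total worked: 39 h 54 min = 2394 min.
Regular 39 h 54 min = 2394 min at $43.50/h; overtime 0 h 0 min = 0 min at $65.25/h.
Pay = (2394 × $43.50 + 0 × $65.25) ÷ 60 = $1735.65.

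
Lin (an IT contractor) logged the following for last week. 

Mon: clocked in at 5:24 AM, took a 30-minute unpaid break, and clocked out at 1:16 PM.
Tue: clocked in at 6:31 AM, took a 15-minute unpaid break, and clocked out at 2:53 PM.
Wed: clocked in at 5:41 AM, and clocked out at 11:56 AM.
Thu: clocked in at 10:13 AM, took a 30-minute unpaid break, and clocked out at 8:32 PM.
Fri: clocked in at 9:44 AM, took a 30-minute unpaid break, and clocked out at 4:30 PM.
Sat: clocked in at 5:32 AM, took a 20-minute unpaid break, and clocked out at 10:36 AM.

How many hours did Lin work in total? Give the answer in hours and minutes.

Mon: 5:24 AM–1:16 PM = 7 h 52 min; less 30 min break → 7 h 22 min
Tue: 6:31 AM–2:53 PM = 8 h 22 min; less 15 min break → 8 h 7 min
Wed: 5:41 AM–11:56 AM = 6 h 15 min
Thu: 10:13 AM–8:32 PM = 10 h 19 min; less 30 min break → 9 h 49 min
Fri: 9:44 AM–4:30 PM = 6 h 46 min; less 30 min break → 6 h 16 min
Sat: 5:32 AM–10:36 AM = 5 h 4 min; less 20 min break → 4 h 44 min
Total: 7 h 22 min + 8 h 7 min + 6 h 15 min + 9 h 49 min + 6 h 16 min + 4 h 44 min = 42 h 33 min.

42 h 33 min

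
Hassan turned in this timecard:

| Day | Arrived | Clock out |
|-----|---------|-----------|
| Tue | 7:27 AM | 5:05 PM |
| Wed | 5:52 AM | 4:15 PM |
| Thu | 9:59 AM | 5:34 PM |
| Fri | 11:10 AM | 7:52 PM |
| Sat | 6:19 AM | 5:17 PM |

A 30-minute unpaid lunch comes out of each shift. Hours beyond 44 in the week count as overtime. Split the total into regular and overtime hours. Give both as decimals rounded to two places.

Regular 44.00 hours, overtime 0.77 hours

Tue: 7:27 AM–5:05 PM = 9 h 38 min; less 30 min break → 9 h 8 min
Wed: 5:52 AM–4:15 PM = 10 h 23 min; less 30 min break → 9 h 53 min
Thu: 9:59 AM–5:34 PM = 7 h 35 min; less 30 min break → 7 h 5 min
Fri: 11:10 AM–7:52 PM = 8 h 42 min; less 30 min break → 8 h 12 min
Sat: 6:19 AM–5:17 PM = 10 h 58 min; less 30 min break → 10 h 28 min
Total worked: 44 h 46 min = 44.77 h.
Threshold 44 h → overtime 0 h 46 min, regular 44 h 0 min.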